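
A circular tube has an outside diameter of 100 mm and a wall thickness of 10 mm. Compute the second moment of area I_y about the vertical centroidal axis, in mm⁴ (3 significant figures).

Treat the section as a set of non-overlapping primitives; coordinates are from the bounding-box lower-left.
Outer circle: ⌀100, A = 7 854 mm², x = 50 mm, Ī = 4 908 739 mm⁴.
Bore (subtracted): ⌀80, A = 5026.5 mm², x = 50 mm, Ī = 2 010 619 mm⁴.
By symmetry the centroid is at mid-width, x̄ = 50 mm.
All pieces are centred on the vertical centroidal axis, so I = ΣĪ (holes subtracted) = 2 898 119 mm⁴.

I_y ≈ 2.90 × 10⁶ mm⁴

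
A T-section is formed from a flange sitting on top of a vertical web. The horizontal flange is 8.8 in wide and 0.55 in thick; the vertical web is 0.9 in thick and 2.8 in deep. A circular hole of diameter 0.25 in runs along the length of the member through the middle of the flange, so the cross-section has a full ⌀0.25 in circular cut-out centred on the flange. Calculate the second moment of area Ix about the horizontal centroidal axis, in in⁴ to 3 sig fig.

Ix ≈ 6.40 in⁴

Break the section into simple shapes (no overlaps), measuring from the bottom-left corner of the bounding box.
Flange: 8.8 × 0.55, A = 4.84 in², y = 3.075 in, Ī = 0.12201 in⁴.
Web: 0.9 × 2.8, A = 2.52 in², y = 1.4 in, Ī = 1.6464 in⁴.
Hole (subtracted): ⌀0.25, A = 0.049087 in², y = 3.075 in, Ī = 0.00019175 in⁴.
Centroid: ȳ = ΣA·y / ΣA = 2.4976 in.
Transfer each piece to the horizontal centroidal axis using Ī + A·d² with d = y − 2.4976:
  flange: d = 0.57736 in → contributes +1.7354 in⁴
  web: d = -1.0976 in → contributes +4.6826 in⁴
  hole: d = 0.57736 in → contributes −0.016555 in⁴
Total I = 6.4014 in⁴.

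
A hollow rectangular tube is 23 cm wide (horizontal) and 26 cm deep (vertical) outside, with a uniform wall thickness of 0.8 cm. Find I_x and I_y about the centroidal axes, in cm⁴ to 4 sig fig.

Break the section into simple shapes (no overlaps), measuring from the bottom-left corner of the bounding box.
Outer rectangle: 23 × 26, A = 598 cm², y = 13 cm, Ī = 33687.3 cm⁴.
Inner void (subtracted): 21.4 × 24.4, A = 522.16 cm², y = 13 cm, Ī = 25906.1 cm⁴.
By symmetry the centroid is at mid-height, ȳ = 13 cm.
All pieces are centred on the centroidal x-axis, so I = ΣĪ (holes subtracted) = 7781.24 cm⁴.
Repeating about the centroidal y-axis gives I_y = 6434.47 cm⁴.

I_x ≈ 7781 cm⁴, I_y ≈ 6434 cm⁴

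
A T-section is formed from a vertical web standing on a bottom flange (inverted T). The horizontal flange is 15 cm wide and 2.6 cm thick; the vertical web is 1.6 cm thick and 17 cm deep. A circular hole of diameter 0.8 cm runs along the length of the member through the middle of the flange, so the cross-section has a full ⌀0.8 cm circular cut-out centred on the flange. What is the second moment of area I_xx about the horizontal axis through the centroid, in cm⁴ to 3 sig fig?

Split into non-overlapping primitives; take the origin at the lower-left of the bounding box.
Flange: 15 × 2.6, A = 39 cm², y = 1.3 cm, Ī = 21.97 cm⁴.
Web: 1.6 × 17, A = 27.2 cm², y = 11.1 cm, Ī = 655.07 cm⁴.
Hole (subtracted): ⌀0.8, A = 0.50265 cm², y = 1.3 cm, Ī = 0.020106 cm⁴.
Centroid: ȳ = ΣA·y / ΣA = 5.3574 cm.
Transfer each piece to the horizontal axis through the centroid using Ī + A·d² with d = y − 5.3574:
  flange: d = -4.0574 cm → contributes +664.01 cm⁴
  web: d = 5.7426 cm → contributes +1552.1 cm⁴
  hole: d = -4.0574 cm → contributes −8.295 cm⁴
Total I = 2207.8 cm⁴.

I_xx ≈ 2210 cm⁴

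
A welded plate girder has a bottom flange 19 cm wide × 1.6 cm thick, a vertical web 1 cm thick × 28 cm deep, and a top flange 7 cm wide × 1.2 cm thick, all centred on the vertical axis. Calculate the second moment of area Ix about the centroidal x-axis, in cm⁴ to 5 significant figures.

Split into non-overlapping primitives; take the origin at the lower-left of the bounding box.
Bottom plate: 19 × 1.6, A = 30.4 cm², y = 0.8 cm, Ī = 6.485333 cm⁴.
Web plate: 1 × 28, A = 28 cm², y = 15.6 cm, Ī = 1829.333 cm⁴.
Top plate: 7 × 1.2, A = 8.4 cm², y = 30.2 cm, Ī = 1.008 cm⁴.
Centroid: ȳ = ΣA·y / ΣA = 10.7006 cm.
Transfer each piece to the centroidal x-axis using Ī + A·d² with d = y − 10.7006:
  bottom plate: d = -9.900599 cm → contributes +2986.35 cm⁴
  web plate: d = 4.899401 cm → contributes +2501.449 cm⁴
  top plate: d = 19.4994 cm → contributes +3194.912 cm⁴
Total I = 8682.711 cm⁴.

Ix ≈ 8682.7 cm⁴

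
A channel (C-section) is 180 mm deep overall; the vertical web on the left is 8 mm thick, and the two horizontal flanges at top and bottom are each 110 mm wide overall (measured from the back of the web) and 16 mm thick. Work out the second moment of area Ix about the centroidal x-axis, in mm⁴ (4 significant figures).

Ix ≈ 2.590 × 10⁷ mm⁴

Treat the section as a set of non-overlapping primitives; coordinates are from the bounding-box lower-left.
Web: 8 × 180, A = 1 440 mm², y = 90 mm, Ī = 3 888 000 mm⁴.
Top flange (beyond web): 102 × 16, A = 1 632 mm², y = 172 mm, Ī = 34 816 mm⁴.
Bottom flange (beyond web): 102 × 16, A = 1 632 mm², y = 8 mm, Ī = 34 816 mm⁴.
By symmetry the centroid is at mid-height, ȳ = 90 mm.
Transfer each piece to the centroidal x-axis using Ī + A·d² with d = y − 90:
  web: d = 0 mm → contributes +3 888 000 mm⁴
  top flange (beyond web): d = 82 mm → contributes +11 008 384 mm⁴
  bottom flange (beyond web): d = -82 mm → contributes +11 008 384 mm⁴
Total I = 25 904 768 mm⁴.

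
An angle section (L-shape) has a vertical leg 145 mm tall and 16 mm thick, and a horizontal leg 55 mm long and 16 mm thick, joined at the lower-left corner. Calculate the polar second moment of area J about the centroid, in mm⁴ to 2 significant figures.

Decompose the section into non-overlapping parts with the origin at the bottom-left of its bounding rectangle.
Vertical leg: 16 × 145, A = 2 320 mm², y = 72.5 mm, Ī = 4 064 833 mm⁴.
Horizontal leg (remainder): 39 × 16, A = 624 mm², y = 8 mm, Ī = 13 312 mm⁴.
Centroid: ȳ = ΣA·y / ΣA = 58.83 mm.
Transfer each piece to the centroidal x-axis using Ī + A·d² with d = y − 58.83:
  vertical leg: d = 13.67 mm → contributes +4 498 445 mm⁴
  horizontal leg (remainder): d = -50.83 mm → contributes +1 625 458 mm⁴
Total I = 6 123 903 mm⁴.
For the y-axis: x̄ = 13.83 mm.
Repeating about the centroidal y-axis gives I_y = 500 463 mm⁴.
Polar second moment: J = I_x + I_y = 6 624 366 mm⁴.

J ≈ 6.6 × 10⁶ mm⁴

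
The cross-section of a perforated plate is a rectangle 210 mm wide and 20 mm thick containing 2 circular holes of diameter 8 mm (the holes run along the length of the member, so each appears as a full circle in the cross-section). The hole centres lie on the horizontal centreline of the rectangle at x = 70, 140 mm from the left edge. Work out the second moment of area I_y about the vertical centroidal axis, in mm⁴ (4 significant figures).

Decompose the section into non-overlapping parts with the origin at the bottom-left of its bounding rectangle.
Plate: 210 × 20, A = 4 200 mm², x = 105 mm, Ī = 15 435 000 mm⁴.
Hole 1 (subtracted): ⌀8, A = 50.2655 mm², x = 70 mm, Ī = 201.062 mm⁴.
Hole 2 (subtracted): ⌀8, A = 50.2655 mm², x = 140 mm, Ī = 201.062 mm⁴.
By symmetry the centroid is at mid-width, x̄ = 105 mm.
Transfer each piece to the vertical centroidal axis using Ī + A·d² with d = x − 105:
  plate: d = 0 mm → contributes +15 435 000 mm⁴
  hole 1: d = -35 mm → contributes −61776.3 mm⁴
  hole 2: d = 35 mm → contributes −61776.3 mm⁴
Total I = 15 311 447 mm⁴.

I_y ≈ 1.531 × 10⁷ mm⁴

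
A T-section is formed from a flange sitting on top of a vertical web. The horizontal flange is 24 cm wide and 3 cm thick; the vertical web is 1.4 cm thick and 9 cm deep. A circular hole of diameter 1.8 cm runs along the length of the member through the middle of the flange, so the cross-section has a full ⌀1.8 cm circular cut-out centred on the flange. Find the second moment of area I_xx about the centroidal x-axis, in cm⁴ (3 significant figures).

Decompose the section into non-overlapping parts with the origin at the bottom-left of its bounding rectangle.
Flange: 24 × 3, A = 72 cm², y = 10.5 cm, Ī = 54 cm⁴.
Web: 1.4 × 9, A = 12.6 cm², y = 4.5 cm, Ī = 85.05 cm⁴.
Hole (subtracted): ⌀1.8, A = 2.5447 cm², y = 10.5 cm, Ī = 0.5153 cm⁴.
Centroid: ȳ = ΣA·y / ΣA = 9.5787 cm.
Transfer each piece to the centroidal x-axis using Ī + A·d² with d = y − 9.5787:
  flange: d = 0.92133 cm → contributes +115.12 cm⁴
  web: d = -5.0787 cm → contributes +410.04 cm⁴
  hole: d = 0.92133 cm → contributes −2.6754 cm⁴
Total I = 522.48 cm⁴.

I_xx ≈ 522 cm⁴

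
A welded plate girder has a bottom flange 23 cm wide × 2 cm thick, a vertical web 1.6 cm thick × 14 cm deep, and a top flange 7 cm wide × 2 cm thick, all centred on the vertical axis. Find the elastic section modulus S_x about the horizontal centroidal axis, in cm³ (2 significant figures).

Decompose the section into non-overlapping parts with the origin at the bottom-left of its bounding rectangle.
Bottom plate: 23 × 2, A = 46 cm², y = 1 cm, Ī = 15.33 cm⁴.
Web plate: 1.6 × 14, A = 22.4 cm², y = 9 cm, Ī = 365.9 cm⁴.
Top plate: 7 × 2, A = 14 cm², y = 17 cm, Ī = 4.667 cm⁴.
Centroid: ȳ = ΣA·y / ΣA = 5.893 cm.
Transfer each piece to the horizontal centroidal axis using Ī + A·d² with d = y − 5.893:
  bottom plate: d = -4.893 cm → contributes +1 117 cm⁴
  web plate: d = 3.107 cm → contributes +582.1 cm⁴
  top plate: d = 11.11 cm → contributes +1 732 cm⁴
Total I = 3 431 cm⁴.
Extreme fibre distance c = 12.11 cm; S = I/c = 283.4 cm³.

S_x ≈ 280 cm³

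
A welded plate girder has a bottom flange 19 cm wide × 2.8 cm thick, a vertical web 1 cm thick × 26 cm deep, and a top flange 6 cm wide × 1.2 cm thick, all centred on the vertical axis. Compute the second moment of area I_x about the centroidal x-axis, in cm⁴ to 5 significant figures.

I_x ≈ 8696.4 cm⁴

Treat the section as a set of non-overlapping primitives; coordinates are from the bounding-box lower-left.
Bottom plate: 19 × 2.8, A = 53.2 cm², y = 1.4 cm, Ī = 34.75733 cm⁴.
Web plate: 1 × 26, A = 26 cm², y = 15.8 cm, Ī = 1464.667 cm⁴.
Top plate: 6 × 1.2, A = 7.2 cm², y = 29.4 cm, Ī = 0.864 cm⁴.
Centroid: ȳ = ΣA·y / ΣA = 8.066667 cm.
Transfer each piece to the centroidal x-axis using Ī + A·d² with d = y − 8.066667:
  bottom plate: d = -6.666667 cm → contributes +2399.202 cm⁴
  web plate: d = 7.733333 cm → contributes +3019.582 cm⁴
  top plate: d = 21.33333 cm → contributes +3277.664 cm⁴
Total I = 8696.448 cm⁴.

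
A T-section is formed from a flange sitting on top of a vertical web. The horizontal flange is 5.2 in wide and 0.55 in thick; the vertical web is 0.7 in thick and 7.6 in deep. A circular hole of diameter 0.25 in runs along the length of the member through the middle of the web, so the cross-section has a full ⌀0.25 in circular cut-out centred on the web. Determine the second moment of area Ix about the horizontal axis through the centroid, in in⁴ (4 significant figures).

Split into non-overlapping primitives; take the origin at the lower-left of the bounding box.
Flange: 5.2 × 0.55, A = 2.86 in², y = 7.875 in, Ī = 0.0720958 in⁴.
Web: 0.7 × 7.6, A = 5.32 in², y = 3.8 in, Ī = 25.6069 in⁴.
Hole (subtracted): ⌀0.25, A = 0.0490874 in², y = 3.8 in, Ī = 0.000191748 in⁴.
Centroid: ȳ = ΣA·y / ΣA = 5.23336 in.
Transfer each piece to the horizontal axis through the centroid using Ī + A·d² with d = y − 5.23336:
  flange: d = 2.64164 in → contributes +20.03 in⁴
  web: d = -1.43336 in → contributes +36.5369 in⁴
  hole: d = -1.43336 in → contributes −0.101042 in⁴
Total I = 56.4659 in⁴.

Ix ≈ 56.47 in⁴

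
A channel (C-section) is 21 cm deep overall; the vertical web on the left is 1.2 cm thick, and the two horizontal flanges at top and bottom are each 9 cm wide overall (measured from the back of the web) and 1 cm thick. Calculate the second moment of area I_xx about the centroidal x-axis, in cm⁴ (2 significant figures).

I_xx ≈ 2500 cm⁴

Decompose the section into non-overlapping parts with the origin at the bottom-left of its bounding rectangle.
Web: 1.2 × 21, A = 25.2 cm², y = 10.5 cm, Ī = 926.1 cm⁴.
Top flange (beyond web): 7.8 × 1, A = 7.8 cm², y = 20.5 cm, Ī = 0.65 cm⁴.
Bottom flange (beyond web): 7.8 × 1, A = 7.8 cm², y = 0.5 cm, Ī = 0.65 cm⁴.
By symmetry the centroid is at mid-height, ȳ = 10.5 cm.
Transfer each piece to the centroidal x-axis using Ī + A·d² with d = y − 10.5:
  web: d = 0 cm → contributes +926.1 cm⁴
  top flange (beyond web): d = 10 cm → contributes +780.7 cm⁴
  bottom flange (beyond web): d = -10 cm → contributes +780.7 cm⁴
Total I = 2 487 cm⁴.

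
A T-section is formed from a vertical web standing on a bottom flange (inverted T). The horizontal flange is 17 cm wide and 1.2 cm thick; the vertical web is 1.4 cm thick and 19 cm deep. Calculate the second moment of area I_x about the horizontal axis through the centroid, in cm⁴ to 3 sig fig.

Decompose the section into non-overlapping parts with the origin at the bottom-left of its bounding rectangle.
Flange: 17 × 1.2, A = 20.4 cm², y = 0.6 cm, Ī = 2.448 cm⁴.
Web: 1.4 × 19, A = 26.6 cm², y = 10.7 cm, Ī = 800.22 cm⁴.
Centroid: ȳ = ΣA·y / ΣA = 6.3162 cm.
Transfer each piece to the horizontal axis through the centroid using Ī + A·d² with d = y − 6.3162:
  flange: d = -5.7162 cm → contributes +669.01 cm⁴
  web: d = 4.3838 cm → contributes +1311.4 cm⁴
Total I = 1980.4 cm⁴.

I_x ≈ 1980 cm⁴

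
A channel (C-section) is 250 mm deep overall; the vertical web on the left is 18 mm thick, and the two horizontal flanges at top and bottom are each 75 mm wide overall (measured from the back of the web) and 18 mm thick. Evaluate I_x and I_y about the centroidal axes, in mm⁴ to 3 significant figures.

Treat the section as a set of non-overlapping primitives; coordinates are from the bounding-box lower-left.
Web: 18 × 250, A = 4 500 mm², y = 125 mm, Ī = 23 437 500 mm⁴.
Top flange (beyond web): 57 × 18, A = 1 026 mm², y = 241 mm, Ī = 27 702 mm⁴.
Bottom flange (beyond web): 57 × 18, A = 1 026 mm², y = 9 mm, Ī = 27 702 mm⁴.
By symmetry the centroid is at mid-height, ȳ = 125 mm.
Transfer each piece to the centroidal x-axis using Ī + A·d² with d = y − 125:
  web: d = 0 mm → contributes +23 437 500 mm⁴
  top flange (beyond web): d = 116 mm → contributes +13 833 558 mm⁴
  bottom flange (beyond web): d = -116 mm → contributes +13 833 558 mm⁴
Total I = 51 104 616 mm⁴.
For the y-axis: x̄ = 20.745 mm.
Repeating about the centroidal y-axis gives I_y = 2 658 964 mm⁴.

I_x ≈ 5.11 × 10⁷ mm⁴, I_y ≈ 2.66 × 10⁶ mm⁴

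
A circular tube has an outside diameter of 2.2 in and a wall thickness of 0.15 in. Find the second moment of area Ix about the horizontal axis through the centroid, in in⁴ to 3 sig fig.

Ix ≈ 0.510 in⁴

Split into non-overlapping primitives; take the origin at the lower-left of the bounding box.
Outer circle: ⌀2.2, A = 3.8013 in², y = 1.1 in, Ī = 1.1499 in⁴.
Bore (subtracted): ⌀1.9, A = 2.8353 in², y = 1.1 in, Ī = 0.63971 in⁴.
By symmetry the centroid is at mid-height, ȳ = 1.1 in.
All pieces are centred on the horizontal axis through the centroid, so I = ΣĪ (holes subtracted) = 0.51019 in⁴.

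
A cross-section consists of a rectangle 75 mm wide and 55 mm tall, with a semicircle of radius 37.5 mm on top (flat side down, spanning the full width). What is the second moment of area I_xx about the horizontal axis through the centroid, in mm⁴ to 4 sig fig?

Break the section into simple shapes (no overlaps), measuring from the bottom-left corner of the bounding box.
Rectangular body: 75 × 55, A = 4 125 mm², y = 27.5 mm, Ī = 1 039 844 mm⁴.
Semicircular cap: semicircle r = 37.5, A = 2208.93 mm², y = 70.9155 mm, Ī = 217 049 mm⁴.
Centroid: ȳ = ΣA·y / ΣA = 42.641 mm.
Transfer each piece to the horizontal axis through the centroid using Ī + A·d² with d = y − 42.641:
  rectangular body: d = -15.141 mm → contributes +1 985 496 mm⁴
  semicircular cap: d = 28.2745 mm → contributes +1 982 977 mm⁴
Total I = 3 968 473 mm⁴.

I_xx ≈ 3.968 × 10⁶ mm⁴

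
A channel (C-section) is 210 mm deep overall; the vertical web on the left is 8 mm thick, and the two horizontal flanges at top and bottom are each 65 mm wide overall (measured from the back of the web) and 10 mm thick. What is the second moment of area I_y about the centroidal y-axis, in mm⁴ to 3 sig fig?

I_y ≈ 1.03 × 10⁶ mm⁴

Break the section into simple shapes (no overlaps), measuring from the bottom-left corner of the bounding box.
Web: 8 × 210, A = 1 680 mm², x = 4 mm, Ī = 8 960 mm⁴.
Top flange (beyond web): 57 × 10, A = 570 mm², x = 36.5 mm, Ī = 154 328 mm⁴.
Bottom flange (beyond web): 57 × 10, A = 570 mm², x = 36.5 mm, Ī = 154 328 mm⁴.
Centroid: x̄ = ΣA·x / ΣA = 17.138 mm.
Transfer each piece to the centroidal y-axis using Ī + A·d² with d = x − 17.138:
  web: d = -13.138 mm → contributes +298 953 mm⁴
  top flange (beyond web): d = 19.362 mm → contributes +368 007 mm⁴
  bottom flange (beyond web): d = 19.362 mm → contributes +368 007 mm⁴
Total I = 1 034 966 mm⁴.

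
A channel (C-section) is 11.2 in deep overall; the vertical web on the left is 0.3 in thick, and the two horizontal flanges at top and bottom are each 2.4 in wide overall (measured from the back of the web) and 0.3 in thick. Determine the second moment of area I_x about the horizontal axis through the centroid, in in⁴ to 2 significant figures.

I_x ≈ 73 in⁴

Treat the section as a set of non-overlapping primitives; coordinates are from the bounding-box lower-left.
Web: 0.3 × 11.2, A = 3.36 in², y = 5.6 in, Ī = 35.12 in⁴.
Top flange (beyond web): 2.1 × 0.3, A = 0.63 in², y = 11.05 in, Ī = 0.004725 in⁴.
Bottom flange (beyond web): 2.1 × 0.3, A = 0.63 in², y = 0.15 in, Ī = 0.004725 in⁴.
By symmetry the centroid is at mid-height, ȳ = 5.6 in.
Transfer each piece to the horizontal axis through the centroid using Ī + A·d² with d = y − 5.6:
  web: d = 0 in → contributes +35.12 in⁴
  top flange (beyond web): d = 5.45 in → contributes +18.72 in⁴
  bottom flange (beyond web): d = -5.45 in → contributes +18.72 in⁴
Total I = 72.56 in⁴.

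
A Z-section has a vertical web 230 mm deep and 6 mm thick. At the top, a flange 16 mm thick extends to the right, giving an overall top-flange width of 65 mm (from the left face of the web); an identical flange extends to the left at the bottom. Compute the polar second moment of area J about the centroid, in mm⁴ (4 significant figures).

Break the section into simple shapes (no overlaps), measuring from the bottom-left corner of the bounding box.
Web: 6 × 230, A = 1 380 mm², y = 115 mm, Ī = 6 083 500 mm⁴.
Top flange (beyond web): 59 × 16, A = 944 mm², y = 222 mm, Ī = 20138.7 mm⁴.
Bottom flange (beyond web): 59 × 16, A = 944 mm², y = 8 mm, Ī = 20138.7 mm⁴.
Centroid: ȳ = ΣA·y / ΣA = 115 mm.
Transfer each piece to the centroidal x-axis using Ī + A·d² with d = y − 115:
  web: d = 0 mm → contributes +6 083 500 mm⁴
  top flange (beyond web): d = 107 mm → contributes +10 827 995 mm⁴
  bottom flange (beyond web): d = -107 mm → contributes +10 827 995 mm⁴
Total I = 27 739 489 mm⁴.
For the y-axis: x̄ = 62 mm.
Repeating about the centroidal y-axis gives I_y = 2 546 017 mm⁴.
Polar second moment: J = I_x + I_y = 30 285 507 mm⁴.

J ≈ 3.029 × 10⁷ mm⁴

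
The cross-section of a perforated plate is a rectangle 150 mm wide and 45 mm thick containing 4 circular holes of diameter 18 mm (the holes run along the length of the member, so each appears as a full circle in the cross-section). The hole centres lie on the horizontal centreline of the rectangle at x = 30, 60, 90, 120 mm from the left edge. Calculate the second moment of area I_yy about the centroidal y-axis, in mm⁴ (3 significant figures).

Treat the section as a set of non-overlapping primitives; coordinates are from the bounding-box lower-left.
Plate: 150 × 45, A = 6 750 mm², x = 75 mm, Ī = 12 656 250 mm⁴.
Hole 1 (subtracted): ⌀18, A = 254.47 mm², x = 30 mm, Ī = 5 153 mm⁴.
Hole 2 (subtracted): ⌀18, A = 254.47 mm², x = 60 mm, Ī = 5 153 mm⁴.
Hole 3 (subtracted): ⌀18, A = 254.47 mm², x = 90 mm, Ī = 5 153 mm⁴.
Hole 4 (subtracted): ⌀18, A = 254.47 mm², x = 120 mm, Ī = 5 153 mm⁴.
By symmetry the centroid is at mid-width, x̄ = 75 mm.
Transfer each piece to the centroidal y-axis using Ī + A·d² with d = x − 75:
  plate: d = 0 mm → contributes +12 656 250 mm⁴
  hole 1: d = -45 mm → contributes −520 453 mm⁴
  hole 2: d = -15 mm → contributes −62 409 mm⁴
  hole 3: d = 15 mm → contributes −62 409 mm⁴
  hole 4: d = 45 mm → contributes −520 453 mm⁴
Total I = 11 490 527 mm⁴.

I_yy ≈ 1.15 × 10⁷ mm⁴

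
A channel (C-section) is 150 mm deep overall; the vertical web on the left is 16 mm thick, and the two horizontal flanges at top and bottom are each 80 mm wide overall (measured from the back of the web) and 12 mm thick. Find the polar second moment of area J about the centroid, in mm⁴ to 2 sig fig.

J ≈ 1.4 × 10⁷ mm⁴

Decompose the section into non-overlapping parts with the origin at the bottom-left of its bounding rectangle.
Web: 16 × 150, A = 2 400 mm², y = 75 mm, Ī = 4 500 000 mm⁴.
Top flange (beyond web): 64 × 12, A = 768 mm², y = 144 mm, Ī = 9 216 mm⁴.
Bottom flange (beyond web): 64 × 12, A = 768 mm², y = 6 mm, Ī = 9 216 mm⁴.
By symmetry the centroid is at mid-height, ȳ = 75 mm.
Transfer each piece to the centroidal x-axis using Ī + A·d² with d = y − 75:
  web: d = 0 mm → contributes +4 500 000 mm⁴
  top flange (beyond web): d = 69 mm → contributes +3 665 664 mm⁴
  bottom flange (beyond web): d = -69 mm → contributes +3 665 664 mm⁴
Total I = 11 831 328 mm⁴.
For the y-axis: x̄ = 23.61 mm.
Repeating about the centroidal y-axis gives I_y = 2 074 025 mm⁴.
Polar second moment: J = I_x + I_y = 13 905 353 mm⁴.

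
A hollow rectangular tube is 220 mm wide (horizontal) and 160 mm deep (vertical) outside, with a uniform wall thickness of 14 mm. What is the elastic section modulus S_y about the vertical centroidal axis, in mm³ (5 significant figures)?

S_y ≈ 5.8288 × 10⁵ mm³

Decompose the section into non-overlapping parts with the origin at the bottom-left of its bounding rectangle.
Outer rectangle: 220 × 160, A = 35 200 mm², x = 110 mm, Ī = 141 973 333 mm⁴.
Inner void (subtracted): 192 × 132, A = 25 344 mm², x = 110 mm, Ī = 77 856 768 mm⁴.
By symmetry the centroid is at mid-width, x̄ = 110 mm.
All pieces are centred on the vertical centroidal axis, so I = ΣĪ (holes subtracted) = 64 116 565 mm⁴.
Extreme fibre distance c = 110 mm; S = I/c = 582877.9 mm³.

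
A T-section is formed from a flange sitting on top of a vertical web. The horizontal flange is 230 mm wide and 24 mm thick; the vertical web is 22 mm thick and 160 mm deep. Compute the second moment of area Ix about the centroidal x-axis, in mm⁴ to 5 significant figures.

Ix ≈ 2.5967 × 10⁷ mm⁴

Treat the section as a set of non-overlapping primitives; coordinates are from the bounding-box lower-left.
Flange: 230 × 24, A = 5 520 mm², y = 172 mm, Ī = 264 960 mm⁴.
Web: 22 × 160, A = 3 520 mm², y = 80 mm, Ī = 7 509 333 mm⁴.
Centroid: ȳ = ΣA·y / ΣA = 136.177 mm.
Transfer each piece to the centroidal x-axis using Ī + A·d² with d = y − 136.177:
  flange: d = 35.82301 mm → contributes +7 348 710 mm⁴
  web: d = -56.17699 mm → contributes +18 617 941 mm⁴
Total I = 25 966 650 mm⁴.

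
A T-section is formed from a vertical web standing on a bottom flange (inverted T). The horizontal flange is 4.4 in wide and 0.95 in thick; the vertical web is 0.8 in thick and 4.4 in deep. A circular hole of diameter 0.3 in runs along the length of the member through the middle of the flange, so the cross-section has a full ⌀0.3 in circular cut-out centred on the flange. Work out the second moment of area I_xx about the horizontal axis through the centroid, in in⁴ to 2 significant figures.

Break the section into simple shapes (no overlaps), measuring from the bottom-left corner of the bounding box.
Flange: 4.4 × 0.95, A = 4.18 in², y = 0.475 in, Ī = 0.3144 in⁴.
Web: 0.8 × 4.4, A = 3.52 in², y = 3.15 in, Ī = 5.679 in⁴.
Hole (subtracted): ⌀0.3, A = 0.07069 in², y = 0.475 in, Ī = 0.0003976 in⁴.
Centroid: ȳ = ΣA·y / ΣA = 1.709 in.
Transfer each piece to the horizontal axis through the centroid using Ī + A·d² with d = y − 1.709:
  flange: d = -1.234 in → contributes +6.681 in⁴
  web: d = 1.441 in → contributes +12.99 in⁴
  hole: d = -1.234 in → contributes −0.1081 in⁴
Total I = 19.56 in⁴.

I_xx ≈ 20 in⁴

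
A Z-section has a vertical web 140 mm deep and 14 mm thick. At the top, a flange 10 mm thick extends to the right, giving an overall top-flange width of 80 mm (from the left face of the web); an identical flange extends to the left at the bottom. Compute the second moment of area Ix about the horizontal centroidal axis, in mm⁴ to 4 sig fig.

Ix ≈ 8.789 × 10⁶ mm⁴

Treat the section as a set of non-overlapping primitives; coordinates are from the bounding-box lower-left.
Web: 14 × 140, A = 1 960 mm², y = 70 mm, Ī = 3 201 333 mm⁴.
Top flange (beyond web): 66 × 10, A = 660 mm², y = 135 mm, Ī = 5 500 mm⁴.
Bottom flange (beyond web): 66 × 10, A = 660 mm², y = 5 mm, Ī = 5 500 mm⁴.
Centroid: ȳ = ΣA·y / ΣA = 70 mm.
Transfer each piece to the horizontal centroidal axis using Ī + A·d² with d = y − 70:
  web: d = 0 mm → contributes +3 201 333 mm⁴
  top flange (beyond web): d = 65 mm → contributes +2 794 000 mm⁴
  bottom flange (beyond web): d = -65 mm → contributes +2 794 000 mm⁴
Total I = 8 789 333 mm⁴.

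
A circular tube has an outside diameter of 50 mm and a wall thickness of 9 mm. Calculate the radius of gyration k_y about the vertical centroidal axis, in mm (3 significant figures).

Split into non-overlapping primitives; take the origin at the lower-left of the bounding box.
Outer circle: ⌀50, A = 1963.5 mm², x = 25 mm, Ī = 306 796 mm⁴.
Bore (subtracted): ⌀32, A = 804.25 mm², x = 25 mm, Ī = 51 472 mm⁴.
By symmetry the centroid is at mid-width, x̄ = 25 mm.
All pieces are centred on the vertical centroidal axis, so I = ΣĪ (holes subtracted) = 255 324 mm⁴.
Radius of gyration: k = √(I/A) = √(255 324 / 1159.2) = 14.841 mm.

k_y ≈ 14.8 mm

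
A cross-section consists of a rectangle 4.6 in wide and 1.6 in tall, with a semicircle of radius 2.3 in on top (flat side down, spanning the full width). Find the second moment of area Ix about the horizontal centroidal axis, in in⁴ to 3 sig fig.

Ix ≈ 17.0 in⁴

Decompose the section into non-overlapping parts with the origin at the bottom-left of its bounding rectangle.
Rectangular body: 4.6 × 1.6, A = 7.36 in², y = 0.8 in, Ī = 1.5701 in⁴.
Semicircular cap: semicircle r = 2.3, A = 8.3095 in², y = 2.5762 in, Ī = 3.0714 in⁴.
Centroid: ȳ = ΣA·y / ΣA = 1.7419 in.
Transfer each piece to the horizontal centroidal axis using Ī + A·d² with d = y − 1.7419:
  rectangular body: d = -0.94189 in → contributes +8.0996 in⁴
  semicircular cap: d = 0.83426 in → contributes +8.8548 in⁴
Total I = 16.954 in⁴.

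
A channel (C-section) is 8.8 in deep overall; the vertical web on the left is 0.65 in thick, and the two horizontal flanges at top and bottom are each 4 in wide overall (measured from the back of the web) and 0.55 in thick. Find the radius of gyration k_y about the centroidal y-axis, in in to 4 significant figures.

Break the section into simple shapes (no overlaps), measuring from the bottom-left corner of the bounding box.
Web: 0.65 × 8.8, A = 5.72 in², x = 0.325 in, Ī = 0.201392 in⁴.
Top flange (beyond web): 3.35 × 0.55, A = 1.8425 in², x = 2.325 in, Ī = 1.72312 in⁴.
Bottom flange (beyond web): 3.35 × 0.55, A = 1.8425 in², x = 2.325 in, Ī = 1.72312 in⁴.
Centroid: x̄ = ΣA·x / ΣA = 1.10863 in.
Transfer each piece to the centroidal y-axis using Ī + A·d² with d = x − 1.10863:
  web: d = -0.783626 in → contributes +3.71387 in⁴
  top flange (beyond web): d = 1.21637 in → contributes +4.44922 in⁴
  bottom flange (beyond web): d = 1.21637 in → contributes +4.44922 in⁴
Total I = 12.6123 in⁴.
Radius of gyration: k = √(I/A) = √(12.6123 / 9.405) = 1.15803 in.

k_y ≈ 1.158 in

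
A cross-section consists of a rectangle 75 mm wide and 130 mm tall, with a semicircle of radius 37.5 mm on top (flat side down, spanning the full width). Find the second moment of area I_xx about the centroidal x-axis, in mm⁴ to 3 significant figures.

Break the section into simple shapes (no overlaps), measuring from the bottom-left corner of the bounding box.
Rectangular body: 75 × 130, A = 9 750 mm², y = 65 mm, Ī = 13 731 250 mm⁴.
Semicircular cap: semicircle r = 37.5, A = 2208.9 mm², y = 145.92 mm, Ī = 217 049 mm⁴.
Centroid: ȳ = ΣA·y / ΣA = 79.946 mm.
Transfer each piece to the centroidal x-axis using Ī + A·d² with d = y − 79.946:
  rectangular body: d = -14.946 mm → contributes +15 909 201 mm⁴
  semicircular cap: d = 65.97 mm → contributes +9 830 298 mm⁴
Total I = 25 739 499 mm⁴.

I_xx ≈ 2.57 × 10⁷ mm⁴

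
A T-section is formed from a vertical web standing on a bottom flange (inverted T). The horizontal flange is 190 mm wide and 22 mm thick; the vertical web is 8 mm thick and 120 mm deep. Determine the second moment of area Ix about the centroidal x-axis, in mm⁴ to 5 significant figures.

Ix ≈ 5.2561 × 10⁶ mm⁴

Decompose the section into non-overlapping parts with the origin at the bottom-left of its bounding rectangle.
Flange: 190 × 22, A = 4 180 mm², y = 11 mm, Ī = 168593.3 mm⁴.
Web: 8 × 120, A = 960 mm², y = 82 mm, Ī = 1 152 000 mm⁴.
Centroid: ȳ = ΣA·y / ΣA = 24.2607 mm.
Transfer each piece to the centroidal x-axis using Ī + A·d² with d = y − 24.2607:
  flange: d = -13.2607 mm → contributes +903630.3 mm⁴
  web: d = 57.7393 mm → contributes +4 352 474 mm⁴
Total I = 5 256 104 mm⁴.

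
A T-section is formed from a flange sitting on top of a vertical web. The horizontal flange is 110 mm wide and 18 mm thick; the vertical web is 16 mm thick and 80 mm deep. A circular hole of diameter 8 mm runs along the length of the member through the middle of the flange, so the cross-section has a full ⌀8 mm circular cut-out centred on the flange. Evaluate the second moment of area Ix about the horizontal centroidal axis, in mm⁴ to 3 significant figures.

Ix ≈ 2.58 × 10⁶ mm⁴

Break the section into simple shapes (no overlaps), measuring from the bottom-left corner of the bounding box.
Flange: 110 × 18, A = 1 980 mm², y = 89 mm, Ī = 53 460 mm⁴.
Web: 16 × 80, A = 1 280 mm², y = 40 mm, Ī = 682 667 mm⁴.
Hole (subtracted): ⌀8, A = 50.265 mm², y = 89 mm, Ī = 201.06 mm⁴.
Centroid: ȳ = ΣA·y / ΣA = 69.459 mm.
Transfer each piece to the horizontal centroidal axis using Ī + A·d² with d = y − 69.459:
  flange: d = 19.541 mm → contributes +809 490 mm⁴
  web: d = -29.459 mm → contributes +1 793 526 mm⁴
  hole: d = 19.541 mm → contributes −19 394 mm⁴
Total I = 2 583 622 mm⁴.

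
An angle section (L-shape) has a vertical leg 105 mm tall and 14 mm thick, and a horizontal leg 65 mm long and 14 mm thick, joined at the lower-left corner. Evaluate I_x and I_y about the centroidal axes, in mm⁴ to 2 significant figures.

I_x ≈ 2.4 × 10⁶ mm⁴, I_y ≈ 6.9 × 10⁵ mm⁴

Split into non-overlapping primitives; take the origin at the lower-left of the bounding box.
Vertical leg: 14 × 105, A = 1 470 mm², y = 52.5 mm, Ī = 1 350 563 mm⁴.
Horizontal leg (remainder): 51 × 14, A = 714 mm², y = 7 mm, Ī = 11 662 mm⁴.
Centroid: ȳ = ΣA·y / ΣA = 37.63 mm.
Transfer each piece to the centroidal x-axis using Ī + A·d² with d = y − 37.63:
  vertical leg: d = 14.88 mm → contributes +1 675 823 mm⁴
  horizontal leg (remainder): d = -30.63 mm → contributes +681 316 mm⁴
Total I = 2 357 139 mm⁴.
For the y-axis: x̄ = 17.63 mm.
Repeating about the centroidal y-axis gives I_y = 686 379 mm⁴.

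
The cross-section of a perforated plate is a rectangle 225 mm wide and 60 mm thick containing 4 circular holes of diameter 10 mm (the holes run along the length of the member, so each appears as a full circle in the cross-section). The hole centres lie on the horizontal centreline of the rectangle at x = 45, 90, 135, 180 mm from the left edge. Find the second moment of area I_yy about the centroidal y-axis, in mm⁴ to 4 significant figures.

I_yy ≈ 5.616 × 10⁷ mm⁴

Decompose the section into non-overlapping parts with the origin at the bottom-left of its bounding rectangle.
Plate: 225 × 60, A = 13 500 mm², x = 112.5 mm, Ī = 56 953 125 mm⁴.
Hole 1 (subtracted): ⌀10, A = 78.5398 mm², x = 45 mm, Ī = 490.874 mm⁴.
Hole 2 (subtracted): ⌀10, A = 78.5398 mm², x = 90 mm, Ī = 490.874 mm⁴.
Hole 3 (subtracted): ⌀10, A = 78.5398 mm², x = 135 mm, Ī = 490.874 mm⁴.
Hole 4 (subtracted): ⌀10, A = 78.5398 mm², x = 180 mm, Ī = 490.874 mm⁴.
By symmetry the centroid is at mid-width, x̄ = 112.5 mm.
Transfer each piece to the centroidal y-axis using Ī + A·d² with d = x − 112.5:
  plate: d = 0 mm → contributes +56 953 125 mm⁴
  hole 1: d = -67.5 mm → contributes −358 338 mm⁴
  hole 2: d = -22.5 mm → contributes −40251.7 mm⁴
  hole 3: d = 22.5 mm → contributes −40251.7 mm⁴
  hole 4: d = 67.5 mm → contributes −358 338 mm⁴
Total I = 56 155 946 mm⁴.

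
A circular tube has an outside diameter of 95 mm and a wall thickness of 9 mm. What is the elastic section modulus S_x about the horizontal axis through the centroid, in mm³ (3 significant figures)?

S_x ≈ 4.78 × 10⁴ mm³

Decompose the section into non-overlapping parts with the origin at the bottom-left of its bounding rectangle.
Outer circle: ⌀95, A = 7088.2 mm², y = 47.5 mm, Ī = 3 998 198 mm⁴.
Bore (subtracted): ⌀77, A = 4656.6 mm², y = 47.5 mm, Ī = 1 725 571 mm⁴.
By symmetry the centroid is at mid-height, ȳ = 47.5 mm.
All pieces are centred on the horizontal axis through the centroid, so I = ΣĪ (holes subtracted) = 2 272 627 mm⁴.
Extreme fibre distance c = 47.5 mm; S = I/c = 47 845 mm³.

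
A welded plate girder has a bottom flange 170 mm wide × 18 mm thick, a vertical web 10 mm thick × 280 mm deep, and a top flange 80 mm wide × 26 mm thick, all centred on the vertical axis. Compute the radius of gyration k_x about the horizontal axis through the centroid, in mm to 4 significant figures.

Treat the section as a set of non-overlapping primitives; coordinates are from the bounding-box lower-left.
Bottom plate: 170 × 18, A = 3 060 mm², y = 9 mm, Ī = 82 620 mm⁴.
Web plate: 10 × 280, A = 2 800 mm², y = 158 mm, Ī = 18 293 333 mm⁴.
Top plate: 80 × 26, A = 2 080 mm², y = 311 mm, Ī = 117 173 mm⁴.
Centroid: ȳ = ΣA·y / ΣA = 140.657 mm.
Transfer each piece to the horizontal axis through the centroid using Ī + A·d² with d = y − 140.657:
  bottom plate: d = -131.657 mm → contributes +53 123 678 mm⁴
  web plate: d = 17.3426 mm → contributes +19 135 475 mm⁴
  top plate: d = 170.343 mm → contributes +60 471 682 mm⁴
Total I = 132 730 835 mm⁴.
Radius of gyration: k = √(I/A) = √(132 730 835 / 7 940) = 129.293 mm.

k_x ≈ 129.3 mm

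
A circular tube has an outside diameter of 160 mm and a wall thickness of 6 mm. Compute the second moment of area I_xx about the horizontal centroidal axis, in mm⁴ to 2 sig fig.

Split into non-overlapping primitives; take the origin at the lower-left of the bounding box.
Outer circle: ⌀160, A = 20 106 mm², y = 80 mm, Ī = 32 169 909 mm⁴.
Bore (subtracted): ⌀148, A = 17 203 mm², y = 80 mm, Ī = 23 551 402 mm⁴.
By symmetry the centroid is at mid-height, ȳ = 80 mm.
All pieces are centred on the horizontal centroidal axis, so I = ΣĪ (holes subtracted) = 8 618 507 mm⁴.

I_xx ≈ 8.6 × 10⁶ mm⁴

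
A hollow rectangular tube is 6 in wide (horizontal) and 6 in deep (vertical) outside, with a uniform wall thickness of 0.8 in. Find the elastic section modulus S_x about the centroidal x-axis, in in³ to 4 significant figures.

Decompose the section into non-overlapping parts with the origin at the bottom-left of its bounding rectangle.
Outer rectangle: 6 × 6, A = 36 in², y = 3 in, Ī = 108 in⁴.
Inner void (subtracted): 4.4 × 4.4, A = 19.36 in², y = 3 in, Ī = 31.2341 in⁴.
By symmetry the centroid is at mid-height, ȳ = 3 in.
All pieces are centred on the centroidal x-axis, so I = ΣĪ (holes subtracted) = 76.7659 in⁴.
Extreme fibre distance c = 3 in; S = I/c = 25.5886 in³.

S_x ≈ 25.59 in³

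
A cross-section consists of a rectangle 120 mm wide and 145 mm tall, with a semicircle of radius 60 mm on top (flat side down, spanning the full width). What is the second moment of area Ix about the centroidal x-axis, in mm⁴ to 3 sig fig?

Ix ≈ 7.29 × 10⁷ mm⁴

Split into non-overlapping primitives; take the origin at the lower-left of the bounding box.
Rectangular body: 120 × 145, A = 17 400 mm², y = 72.5 mm, Ī = 30 486 250 mm⁴.
Semicircular cap: semicircle r = 60, A = 5654.9 mm², y = 170.46 mm, Ī = 1 422 450 mm⁴.
Centroid: ȳ = ΣA·y / ΣA = 96.529 mm.
Transfer each piece to the centroidal x-axis using Ī + A·d² with d = y − 96.529:
  rectangular body: d = -24.029 mm → contributes +40 532 612 mm⁴
  semicircular cap: d = 73.936 mm → contributes +32 335 060 mm⁴
Total I = 72 867 672 mm⁴.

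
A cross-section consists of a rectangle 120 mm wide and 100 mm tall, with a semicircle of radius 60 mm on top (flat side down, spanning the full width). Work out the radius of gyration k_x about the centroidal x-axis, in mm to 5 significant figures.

k_x ≈ 43.438 mm

Decompose the section into non-overlapping parts with the origin at the bottom-left of its bounding rectangle.
Rectangular body: 120 × 100, A = 12 000 mm², y = 50 mm, Ī = 10 000 000 mm⁴.
Semicircular cap: semicircle r = 60, A = 5654.867 mm², y = 125.4648 mm, Ī = 1 422 450 mm⁴.
Centroid: ȳ = ΣA·y / ΣA = 74.17143 mm.
Transfer each piece to the centroidal x-axis using Ī + A·d² with d = y − 74.17143:
  rectangular body: d = -24.17143 mm → contributes +17 011 095 mm⁴
  semicircular cap: d = 51.29336 mm → contributes +16 300 456 mm⁴
Total I = 33 311 551 mm⁴.
Radius of gyration: k = √(I/A) = √(33 311 551 / 17654.87) = 43.43754 mm.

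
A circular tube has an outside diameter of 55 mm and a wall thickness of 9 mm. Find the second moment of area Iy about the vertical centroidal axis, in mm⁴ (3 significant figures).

Iy ≈ 3.57 × 10⁵ mm⁴

Split into non-overlapping primitives; take the origin at the lower-left of the bounding box.
Outer circle: ⌀55, A = 2375.8 mm², x = 27.5 mm, Ī = 449 180 mm⁴.
Bore (subtracted): ⌀37, A = 1075.2 mm², x = 27.5 mm, Ī = 91 998 mm⁴.
By symmetry the centroid is at mid-width, x̄ = 27.5 mm.
All pieces are centred on the vertical centroidal axis, so I = ΣĪ (holes subtracted) = 357 183 mm⁴.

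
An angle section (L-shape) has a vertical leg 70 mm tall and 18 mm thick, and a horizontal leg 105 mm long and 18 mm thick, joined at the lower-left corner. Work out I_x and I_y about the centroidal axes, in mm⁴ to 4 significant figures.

I_x ≈ 1.029 × 10⁶ mm⁴, I_y ≈ 2.946 × 10⁶ mm⁴

Split into non-overlapping primitives; take the origin at the lower-left of the bounding box.
Vertical leg: 18 × 70, A = 1 260 mm², y = 35 mm, Ī = 514 500 mm⁴.
Horizontal leg (remainder): 87 × 18, A = 1 566 mm², y = 9 mm, Ī = 42 282 mm⁴.
Centroid: ȳ = ΣA·y / ΣA = 20.5924 mm.
Transfer each piece to the centroidal x-axis using Ī + A·d² with d = y − 20.5924:
  vertical leg: d = 14.4076 mm → contributes +776 051 mm⁴
  horizontal leg (remainder): d = -11.5924 mm → contributes +252 725 mm⁴
Total I = 1 028 776 mm⁴.
For the y-axis: x̄ = 38.0924 mm.
Repeating about the centroidal y-axis gives I_y = 2 946 234 mm⁴.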